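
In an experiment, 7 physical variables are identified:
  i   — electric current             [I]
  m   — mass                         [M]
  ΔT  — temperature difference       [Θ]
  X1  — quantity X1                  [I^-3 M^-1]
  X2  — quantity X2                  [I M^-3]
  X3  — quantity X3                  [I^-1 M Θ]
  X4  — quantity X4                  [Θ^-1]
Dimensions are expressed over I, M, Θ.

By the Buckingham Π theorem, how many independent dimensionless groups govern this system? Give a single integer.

4

Write exponents as rows I,M,Θ / cols i,m,ΔT,X1,X2,X3,X4:
  I: [ 1  0  0 -3  1 -1  0]
  M: [ 0  1  0 -1 -3  1  0]
  Θ: [ 0  0  1  0  0  1 -1]
Echelon form has 3 nonzero rows (pivots: i,m,ΔT)
n=7, r=3 ⇒ 4 dimensionless groups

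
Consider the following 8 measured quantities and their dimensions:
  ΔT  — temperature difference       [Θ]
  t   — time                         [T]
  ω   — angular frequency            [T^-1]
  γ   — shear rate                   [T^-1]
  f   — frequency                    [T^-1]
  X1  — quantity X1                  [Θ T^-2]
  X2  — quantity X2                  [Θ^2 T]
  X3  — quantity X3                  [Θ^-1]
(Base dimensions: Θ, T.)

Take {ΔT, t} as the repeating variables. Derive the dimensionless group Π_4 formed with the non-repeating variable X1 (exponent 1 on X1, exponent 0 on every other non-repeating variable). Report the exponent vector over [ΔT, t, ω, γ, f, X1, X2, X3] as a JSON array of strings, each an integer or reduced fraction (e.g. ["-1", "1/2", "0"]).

Exponent matrix [Θ,T] × [ΔT,t,ω,γ,f,X1,X2,X3]:
  Θ: [ 1  0  0  0  0  1  2 -1]
  T: [ 0  1 -1 -1 -1 -2  1  0]
Echelon form has 2 nonzero rows (pivots: ΔT,t)
Repeat: ΔT,t; free: ω,γ,f,X1,X2,X3
RREF:
  r0: [   1    0    0    0    0    1    2   -1]
  r1: [   0    1   -1   -1   -1   -2    1    0]
Fix exponent of X1 at 1, ω at 0, γ at 0, f at 0, X2 at 0, X3 at 0; solve each RREF row for its pivot's exponent:
  r0: exp(ΔT) + (1)·1 = 0 ⇒ exp(ΔT) = -1
  r1: exp(t) + (-2)·1 = 0 ⇒ exp(t) = 2
Π_4 = ΔT^-1 · t^2 · X1

["-1", "2", "0", "0", "0", "1", "0", "0"]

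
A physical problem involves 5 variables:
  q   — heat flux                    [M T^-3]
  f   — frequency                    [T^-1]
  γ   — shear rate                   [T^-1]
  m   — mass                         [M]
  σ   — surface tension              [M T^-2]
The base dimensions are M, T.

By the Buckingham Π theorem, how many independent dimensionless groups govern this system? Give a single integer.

3

Exponent matrix [M,T] × [q,f,γ,m,σ]:
  M: [ 1  0  0  1  1]
  T: [-3 -1 -1  0 -2]
RREF → pivots at {q,f} ⇒ r = 2
5 vars − rank 2 = 3 Π groups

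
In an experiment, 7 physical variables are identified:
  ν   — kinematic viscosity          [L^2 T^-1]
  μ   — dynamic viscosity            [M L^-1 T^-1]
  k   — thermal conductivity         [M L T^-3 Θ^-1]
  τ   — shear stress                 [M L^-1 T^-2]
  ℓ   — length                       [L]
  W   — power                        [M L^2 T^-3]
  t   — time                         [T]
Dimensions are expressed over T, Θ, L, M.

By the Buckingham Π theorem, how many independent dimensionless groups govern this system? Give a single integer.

3

Write exponents as rows T,Θ,L,M / cols ν,μ,k,τ,ℓ,W,t:
  T: [-1 -1 -3 -2  0 -3  1]
  Θ: [ 0  0 -1  0  0  0  0]
  L: [ 2 -1  1 -1  1  2  0]
  M: [ 0  1  1  1  0  1  0]
Echelon form has 4 nonzero rows (pivots: ν,μ,k,τ)
7 vars − rank 4 = 3 Π groups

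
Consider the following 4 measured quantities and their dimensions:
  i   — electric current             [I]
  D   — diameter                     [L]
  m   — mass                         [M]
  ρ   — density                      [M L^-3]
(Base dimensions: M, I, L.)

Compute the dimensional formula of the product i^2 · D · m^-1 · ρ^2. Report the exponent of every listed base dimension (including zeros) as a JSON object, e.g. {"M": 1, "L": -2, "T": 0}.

Write exponents as rows M,I,L / cols i,D,m,ρ:
  M: [ 0  0  1  1]
  I: [ 1  0  0  0]
  L: [ 0  1  0 -3]
  [M]: (2)·0+(1)·0+(-1)·1+(2)·1 = 1
  [I]: (2)·1+(1)·0+(-1)·0+(2)·0 = 2
  [L]: (2)·0+(1)·1+(-1)·0+(2)·-3 = -5
⇒ M I^2 L^-5

{"M": 1, "I": 2, "L": -5}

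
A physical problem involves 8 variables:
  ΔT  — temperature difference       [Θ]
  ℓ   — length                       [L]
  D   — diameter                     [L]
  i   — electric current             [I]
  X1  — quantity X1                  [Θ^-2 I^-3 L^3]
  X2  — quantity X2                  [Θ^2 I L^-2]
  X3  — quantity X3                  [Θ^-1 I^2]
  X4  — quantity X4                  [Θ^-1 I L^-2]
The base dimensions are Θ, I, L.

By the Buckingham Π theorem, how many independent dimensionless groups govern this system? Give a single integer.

5

Write exponents as rows Θ,I,L / cols ΔT,ℓ,D,i,X1,X2,X3,X4:
  Θ: [ 1  0  0  0 -2  2 -1 -1]
  I: [ 0  0  0  1 -3  1  2  1]
  L: [ 0  1  1  0  3 -2  0 -2]
RREF → pivots at {ΔT,ℓ,i} ⇒ r = 3
Π count = n − r = 8 − 3 = 5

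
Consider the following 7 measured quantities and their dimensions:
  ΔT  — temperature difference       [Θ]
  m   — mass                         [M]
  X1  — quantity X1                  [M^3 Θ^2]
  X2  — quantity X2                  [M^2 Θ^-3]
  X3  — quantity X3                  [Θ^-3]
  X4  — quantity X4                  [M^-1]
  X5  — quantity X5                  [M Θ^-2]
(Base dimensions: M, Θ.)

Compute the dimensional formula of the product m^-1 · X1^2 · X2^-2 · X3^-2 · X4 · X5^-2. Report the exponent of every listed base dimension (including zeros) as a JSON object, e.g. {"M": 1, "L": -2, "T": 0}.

Write exponents as rows M,Θ / cols ΔT,m,X1,X2,X3,X4,X5:
  M: [ 0  1  3  2  0 -1  1]
  Θ: [ 1  0  2 -3 -3  0 -2]
  [M]: (-1)·1+(2)·3+(-2)·2+(-2)·0+(1)·-1+(-2)·1 = -2
  [Θ]: (-1)·0+(2)·2+(-2)·-3+(-2)·-3+(1)·0+(-2)·-2 = 20
⇒ M^-2 Θ^20

{"M": -2, "Θ": 20}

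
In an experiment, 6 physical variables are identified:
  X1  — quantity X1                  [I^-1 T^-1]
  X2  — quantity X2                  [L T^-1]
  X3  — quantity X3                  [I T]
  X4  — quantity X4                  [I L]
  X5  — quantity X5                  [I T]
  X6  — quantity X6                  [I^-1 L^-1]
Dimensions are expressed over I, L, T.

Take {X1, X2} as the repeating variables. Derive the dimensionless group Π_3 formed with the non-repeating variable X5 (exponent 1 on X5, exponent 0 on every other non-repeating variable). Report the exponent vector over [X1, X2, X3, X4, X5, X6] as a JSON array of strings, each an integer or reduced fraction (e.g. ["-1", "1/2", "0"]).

["1", "0", "0", "0", "1", "0"]

Dimensional matrix (I×L×T by X1×X2×X3×X4×X5×X6):
  I: [-1  0  1  1  1 -1]
  L: [ 0  1  0  1  0 -1]
  T: [-1 -1  1  0  1  0]
RREF → pivots at {X1,X2} ⇒ r = 2
Repeat: X1,X2; free: X3,X4,X5,X6
RREF:
  r0: [   1    0   -1   -1   -1    1]
  r1: [   0    1    0    1    0   -1]
  r2: [   0    0    0    0    0    0]
Fix exponent of X5 at 1, X3 at 0, X4 at 0, X6 at 0; solve each RREF row for its pivot's exponent:
  r0: exp(X1) + (-1)·1 = 0 ⇒ exp(X1) = 1
  r1: exp(X2) + (0)·1 = 0 ⇒ exp(X2) = 0
Π_3 = X1 · X5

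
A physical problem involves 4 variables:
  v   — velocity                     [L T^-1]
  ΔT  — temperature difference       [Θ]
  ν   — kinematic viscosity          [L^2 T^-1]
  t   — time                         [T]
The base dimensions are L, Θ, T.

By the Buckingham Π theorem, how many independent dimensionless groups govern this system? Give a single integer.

Dimensional matrix (L×Θ×T by v×ΔT×ν×t):
  L: [ 1  0  2  0]
  Θ: [ 0  1  0  0]
  T: [-1  0 -1  1]
Echelon form has 3 nonzero rows (pivots: v,ΔT,ν)
Π count = n − r = 4 − 3 = 1

1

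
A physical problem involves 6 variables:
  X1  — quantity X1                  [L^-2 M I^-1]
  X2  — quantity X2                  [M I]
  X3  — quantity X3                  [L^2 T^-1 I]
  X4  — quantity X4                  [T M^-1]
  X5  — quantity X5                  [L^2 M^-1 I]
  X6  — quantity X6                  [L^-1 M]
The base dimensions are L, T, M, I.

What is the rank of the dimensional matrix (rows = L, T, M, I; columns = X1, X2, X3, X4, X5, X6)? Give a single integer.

3

Dimensional matrix (L×T×M×I by X1×X2×X3×X4×X5×X6):
  L: [-2  0  2  0  2 -1]
  T: [ 0  0 -1  1  0  0]
  M: [ 1  1  0 -1 -1  1]
  I: [-1  1  1  0  1  0]
RREF → pivots at {X1,X2,X3} ⇒ r = 3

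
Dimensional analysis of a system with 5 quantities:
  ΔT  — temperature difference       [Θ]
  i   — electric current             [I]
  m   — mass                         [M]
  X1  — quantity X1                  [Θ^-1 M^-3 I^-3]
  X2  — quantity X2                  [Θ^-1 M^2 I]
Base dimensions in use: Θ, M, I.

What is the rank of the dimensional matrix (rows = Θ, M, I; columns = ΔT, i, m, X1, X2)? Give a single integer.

Exponent matrix [Θ,M,I] × [ΔT,i,m,X1,X2]:
  Θ: [ 1  0  0 -1 -1]
  M: [ 0  0  1 -3  2]
  I: [ 0  1  0 -3  1]
Row reduction gives pivot columns ΔT,i,m; rank = 3

3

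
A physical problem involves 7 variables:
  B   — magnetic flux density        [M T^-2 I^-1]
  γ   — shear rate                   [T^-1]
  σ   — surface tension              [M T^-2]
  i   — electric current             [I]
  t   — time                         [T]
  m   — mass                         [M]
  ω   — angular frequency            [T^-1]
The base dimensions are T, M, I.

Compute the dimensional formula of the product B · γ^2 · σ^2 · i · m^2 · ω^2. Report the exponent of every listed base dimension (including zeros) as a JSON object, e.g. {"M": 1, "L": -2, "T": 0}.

{"T": -10, "M": 5, "I": 0}

Write exponents as rows T,M,I / cols B,γ,σ,i,t,m,ω:
  T: [-2 -1 -2  0  1  0 -1]
  M: [ 1  0  1  0  0  1  0]
  I: [-1  0  0  1  0  0  0]
  [T]: (1)·-2+(2)·-1+(2)·-2+(1)·0+(2)·0+(2)·-1 = -10
  [M]: (1)·1+(2)·0+(2)·1+(1)·0+(2)·1+(2)·0 = 5
  [I]: (1)·-1+(2)·0+(2)·0+(1)·1+(2)·0+(2)·0 = 0
⇒ T^-10 M^5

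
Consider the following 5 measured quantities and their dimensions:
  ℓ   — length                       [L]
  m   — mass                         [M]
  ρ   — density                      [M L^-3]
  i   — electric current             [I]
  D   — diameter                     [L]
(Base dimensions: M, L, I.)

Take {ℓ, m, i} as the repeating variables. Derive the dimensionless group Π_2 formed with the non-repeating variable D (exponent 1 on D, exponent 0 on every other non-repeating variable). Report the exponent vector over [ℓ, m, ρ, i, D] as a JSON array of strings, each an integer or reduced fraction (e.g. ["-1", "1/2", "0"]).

["-1", "0", "0", "0", "1"]

Exponent matrix [M,L,I] × [ℓ,m,ρ,i,D]:
  M: [ 0  1  1  0  0]
  L: [ 1  0 -3  0  1]
  I: [ 0  0  0  1  0]
RREF → pivots at {ℓ,m,i} ⇒ r = 3
Repeat: ℓ,m,i; free: ρ,D
RREF:
  r0: [   1    0   -3    0    1]
  r1: [   0    1    1    0    0]
  r2: [   0    0    0    1    0]
Fix exponent of D at 1, ρ at 0; solve each RREF row for its pivot's exponent:
  r0: exp(ℓ) + (1)·1 = 0 ⇒ exp(ℓ) = -1
  r1: exp(m) + (0)·1 = 0 ⇒ exp(m) = 0
  r2: exp(i) + (0)·1 = 0 ⇒ exp(i) = 0
Π_2 = ℓ^-1 · D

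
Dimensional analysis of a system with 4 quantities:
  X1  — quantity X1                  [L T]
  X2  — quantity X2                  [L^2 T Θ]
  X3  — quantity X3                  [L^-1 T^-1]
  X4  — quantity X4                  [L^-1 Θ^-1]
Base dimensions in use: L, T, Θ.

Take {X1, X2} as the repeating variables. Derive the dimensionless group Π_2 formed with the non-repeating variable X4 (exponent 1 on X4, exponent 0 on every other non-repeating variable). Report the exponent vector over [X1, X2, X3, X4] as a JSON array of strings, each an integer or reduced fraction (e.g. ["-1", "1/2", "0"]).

["-1", "1", "0", "1"]

Dimensional matrix (L×T×Θ by X1×X2×X3×X4):
  L: [ 1  2 -1 -1]
  T: [ 1  1 -1  0]
  Θ: [ 0  1  0 -1]
Echelon form has 2 nonzero rows (pivots: X1,X2)
Repeat: X1,X2; free: X3,X4
RREF:
  r0: [   1    0   -1    1]
  r1: [   0    1    0   -1]
  r2: [   0    0    0    0]
Fix exponent of X4 at 1, X3 at 0; solve each RREF row for its pivot's exponent:
  r0: exp(X1) + (1)·1 = 0 ⇒ exp(X1) = -1
  r1: exp(X2) + (-1)·1 = 0 ⇒ exp(X2) = 1
Π_2 = X1^-1 · X2 · X4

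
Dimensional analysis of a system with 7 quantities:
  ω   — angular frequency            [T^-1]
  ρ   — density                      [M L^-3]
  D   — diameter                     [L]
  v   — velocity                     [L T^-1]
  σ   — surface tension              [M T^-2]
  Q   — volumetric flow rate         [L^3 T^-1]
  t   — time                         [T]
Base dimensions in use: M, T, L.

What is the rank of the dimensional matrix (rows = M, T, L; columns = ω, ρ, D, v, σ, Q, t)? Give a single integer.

3

Exponent matrix [M,T,L] × [ω,ρ,D,v,σ,Q,t]:
  M: [ 0  1  0  0  1  0  0]
  T: [-1  0  0 -1 -2 -1  1]
  L: [ 0 -3  1  1  0  3  0]
Echelon form has 3 nonzero rows (pivots: ω,ρ,D)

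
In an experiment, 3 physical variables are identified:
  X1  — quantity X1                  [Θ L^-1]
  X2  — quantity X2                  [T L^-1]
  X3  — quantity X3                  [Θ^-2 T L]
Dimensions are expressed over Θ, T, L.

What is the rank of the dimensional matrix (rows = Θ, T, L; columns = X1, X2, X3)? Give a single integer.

Write exponents as rows Θ,T,L / cols X1,X2,X3:
  Θ: [ 1  0 -2]
  T: [ 0  1  1]
  L: [-1 -1  1]
RREF → pivots at {X1,X2} ⇒ r = 2

2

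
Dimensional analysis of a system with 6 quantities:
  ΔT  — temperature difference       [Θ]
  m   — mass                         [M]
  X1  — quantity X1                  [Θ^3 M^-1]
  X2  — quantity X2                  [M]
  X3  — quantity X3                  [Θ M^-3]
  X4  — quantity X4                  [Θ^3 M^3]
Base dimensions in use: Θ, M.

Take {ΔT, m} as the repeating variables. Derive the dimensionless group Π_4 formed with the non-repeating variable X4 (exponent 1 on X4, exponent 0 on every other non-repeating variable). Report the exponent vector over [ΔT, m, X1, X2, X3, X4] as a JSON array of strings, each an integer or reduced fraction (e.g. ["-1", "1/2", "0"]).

["-3", "-3", "0", "0", "0", "1"]

Dimensional matrix (Θ×M by ΔT×m×X1×X2×X3×X4):
  Θ: [ 1  0  3  0  1  3]
  M: [ 0  1 -1  1 -3  3]
Echelon form has 2 nonzero rows (pivots: ΔT,m)
Repeat: ΔT,m; free: X1,X2,X3,X4
RREF:
  r0: [   1    0    3    0    1    3]
  r1: [   0    1   -1    1   -3    3]
Fix exponent of X4 at 1, X1 at 0, X2 at 0, X3 at 0; solve each RREF row for its pivot's exponent:
  r0: exp(ΔT) + (3)·1 = 0 ⇒ exp(ΔT) = -3
  r1: exp(m) + (3)·1 = 0 ⇒ exp(m) = -3
Π_4 = ΔT^-3 · m^-3 · X4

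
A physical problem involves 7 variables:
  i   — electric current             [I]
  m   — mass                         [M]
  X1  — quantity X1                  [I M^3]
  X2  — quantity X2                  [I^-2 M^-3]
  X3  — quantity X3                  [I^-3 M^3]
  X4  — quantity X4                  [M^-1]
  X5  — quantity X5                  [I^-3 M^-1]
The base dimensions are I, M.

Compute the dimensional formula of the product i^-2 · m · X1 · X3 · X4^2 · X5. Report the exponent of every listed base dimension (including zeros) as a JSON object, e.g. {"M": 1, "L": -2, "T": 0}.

{"I": -7, "M": 4}

Exponent matrix [I,M] × [i,m,X1,X2,X3,X4,X5]:
  I: [ 1  0  1 -2 -3  0 -3]
  M: [ 0  1  3 -3  3 -1 -1]
  [I]: (-2)·1+(1)·0+(1)·1+(1)·-3+(2)·0+(1)·-3 = -7
  [M]: (-2)·0+(1)·1+(1)·3+(1)·3+(2)·-1+(1)·-1 = 4
⇒ I^-7 M^4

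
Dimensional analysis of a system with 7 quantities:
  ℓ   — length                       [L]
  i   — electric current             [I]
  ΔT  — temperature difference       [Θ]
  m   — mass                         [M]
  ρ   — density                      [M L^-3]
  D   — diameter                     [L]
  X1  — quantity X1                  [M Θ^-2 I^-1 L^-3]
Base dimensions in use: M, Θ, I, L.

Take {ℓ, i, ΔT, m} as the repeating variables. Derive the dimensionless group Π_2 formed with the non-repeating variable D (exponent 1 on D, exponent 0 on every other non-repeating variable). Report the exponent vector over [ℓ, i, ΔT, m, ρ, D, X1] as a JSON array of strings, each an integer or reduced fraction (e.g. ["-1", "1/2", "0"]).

Dimensional matrix (M×Θ×I×L by ℓ×i×ΔT×m×ρ×D×X1):
  M: [ 0  0  0  1  1  0  1]
  Θ: [ 0  0  1  0  0  0 -2]
  I: [ 0  1  0  0  0  0 -1]
  L: [ 1  0  0  0 -3  1 -3]
Row reduction gives pivot columns ℓ,i,ΔT,m; rank = 4
Pivot set = {ℓ,i,ΔT,m}, free = {ρ,D,X1}
RREF:
  r0: [   1    0    0    0   -3    1   -3]
  r1: [   0    1    0    0    0    0   -1]
  r2: [   0    0    1    0    0    0   -2]
  r3: [   0    0    0    1    1    0    1]
Fix exponent of D at 1, ρ at 0, X1 at 0; solve each RREF row for its pivot's exponent:
  r0: exp(ℓ) + (1)·1 = 0 ⇒ exp(ℓ) = -1
  r1: exp(i) + (0)·1 = 0 ⇒ exp(i) = 0
  r2: exp(ΔT) + (0)·1 = 0 ⇒ exp(ΔT) = 0
  r3: exp(m) + (0)·1 = 0 ⇒ exp(m) = 0
Π_2 = ℓ^-1 · D

["-1", "0", "0", "0", "0", "1", "0"]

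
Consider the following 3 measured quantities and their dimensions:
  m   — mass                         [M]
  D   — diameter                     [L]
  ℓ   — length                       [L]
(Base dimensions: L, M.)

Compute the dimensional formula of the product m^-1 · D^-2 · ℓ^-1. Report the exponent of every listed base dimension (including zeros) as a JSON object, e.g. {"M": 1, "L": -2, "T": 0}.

{"L": -3, "M": -1}

Exponent matrix [L,M] × [m,D,ℓ]:
  L: [ 0  1  1]
  M: [ 1  0  0]
  [L]: (-1)·0+(-2)·1+(-1)·1 = -3
  [M]: (-1)·1+(-2)·0+(-1)·0 = -1
⇒ L^-3 M^-1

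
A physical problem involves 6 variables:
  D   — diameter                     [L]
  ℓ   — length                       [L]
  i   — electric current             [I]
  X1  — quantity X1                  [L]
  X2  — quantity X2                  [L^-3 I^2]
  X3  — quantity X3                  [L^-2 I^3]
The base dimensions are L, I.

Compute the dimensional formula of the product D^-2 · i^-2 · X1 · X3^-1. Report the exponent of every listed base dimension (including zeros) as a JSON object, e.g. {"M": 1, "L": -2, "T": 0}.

Dimensional matrix (L×I by D×ℓ×i×X1×X2×X3):
  L: [ 1  1  0  1 -3 -2]
  I: [ 0  0  1  0  2  3]
  [L]: (-2)·1+(-2)·0+(1)·1+(-1)·-2 = 1
  [I]: (-2)·0+(-2)·1+(1)·0+(-1)·3 = -5
⇒ L I^-5

{"L": 1, "I": -5}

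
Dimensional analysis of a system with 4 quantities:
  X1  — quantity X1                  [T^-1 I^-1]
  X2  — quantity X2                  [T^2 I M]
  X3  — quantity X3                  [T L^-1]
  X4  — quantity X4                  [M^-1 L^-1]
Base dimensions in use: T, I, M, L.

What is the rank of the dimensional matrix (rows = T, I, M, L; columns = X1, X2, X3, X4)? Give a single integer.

3

Exponent matrix [T,I,M,L] × [X1,X2,X3,X4]:
  T: [-1  2  1  0]
  I: [-1  1  0  0]
  M: [ 0  1  0 -1]
  L: [ 0  0 -1 -1]
Echelon form has 3 nonzero rows (pivots: X1,X2,X3)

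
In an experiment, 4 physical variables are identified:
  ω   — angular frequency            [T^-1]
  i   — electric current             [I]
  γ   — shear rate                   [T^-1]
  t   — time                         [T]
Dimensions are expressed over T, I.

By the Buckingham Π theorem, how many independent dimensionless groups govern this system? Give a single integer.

2

Dimensional matrix (T×I by ω×i×γ×t):
  T: [-1  0 -1  1]
  I: [ 0  1  0  0]
Row reduction gives pivot columns ω,i; rank = 2
Π count = n − r = 4 − 2 = 2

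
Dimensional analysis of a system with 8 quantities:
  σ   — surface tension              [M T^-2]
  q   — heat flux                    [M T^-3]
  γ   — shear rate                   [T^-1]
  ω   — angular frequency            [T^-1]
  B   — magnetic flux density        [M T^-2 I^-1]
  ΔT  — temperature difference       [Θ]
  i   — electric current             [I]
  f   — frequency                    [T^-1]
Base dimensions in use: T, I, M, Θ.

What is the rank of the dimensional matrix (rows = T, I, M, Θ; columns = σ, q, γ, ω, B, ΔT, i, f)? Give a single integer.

4

Exponent matrix [T,I,M,Θ] × [σ,q,γ,ω,B,ΔT,i,f]:
  T: [-2 -3 -1 -1 -2  0  0 -1]
  I: [ 0  0  0  0 -1  0  1  0]
  M: [ 1  1  0  0  1  0  0  0]
  Θ: [ 0  0  0  0  0  1  0  0]
Echelon form has 4 nonzero rows (pivots: σ,q,B,ΔT)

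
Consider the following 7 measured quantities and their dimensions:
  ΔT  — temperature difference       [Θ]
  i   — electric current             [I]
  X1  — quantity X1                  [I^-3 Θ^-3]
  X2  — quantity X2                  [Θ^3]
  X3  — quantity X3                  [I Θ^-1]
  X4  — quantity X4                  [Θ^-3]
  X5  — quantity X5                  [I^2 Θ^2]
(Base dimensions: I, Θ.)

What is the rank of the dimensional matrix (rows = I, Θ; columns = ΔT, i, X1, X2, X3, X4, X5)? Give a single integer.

2

Exponent matrix [I,Θ] × [ΔT,i,X1,X2,X3,X4,X5]:
  I: [ 0  1 -3  0  1  0  2]
  Θ: [ 1  0 -3  3 -1 -3  2]
Echelon form has 2 nonzero rows (pivots: ΔT,i)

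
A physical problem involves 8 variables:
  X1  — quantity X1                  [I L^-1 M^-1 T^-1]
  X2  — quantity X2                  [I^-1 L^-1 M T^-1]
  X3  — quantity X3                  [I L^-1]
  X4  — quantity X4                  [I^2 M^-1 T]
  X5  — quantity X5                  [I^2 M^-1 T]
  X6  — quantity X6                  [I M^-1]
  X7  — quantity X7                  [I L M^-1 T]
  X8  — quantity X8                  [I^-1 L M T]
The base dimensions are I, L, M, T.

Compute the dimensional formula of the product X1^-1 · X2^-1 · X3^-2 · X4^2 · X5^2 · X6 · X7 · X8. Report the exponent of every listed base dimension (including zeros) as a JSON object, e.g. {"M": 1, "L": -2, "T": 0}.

Exponent matrix [I,L,M,T] × [X1,X2,X3,X4,X5,X6,X7,X8]:
  I: [ 1 -1  1  2  2  1  1 -1]
  L: [-1 -1 -1  0  0  0  1  1]
  M: [-1  1  0 -1 -1 -1 -1  1]
  T: [-1 -1  0  1  1  0  1  1]
  [I]: (-1)·1+(-1)·-1+(-2)·1+(2)·2+(2)·2+(1)·1+(1)·1+(1)·-1 = 7
  [L]: (-1)·-1+(-1)·-1+(-2)·-1+(2)·0+(2)·0+(1)·0+(1)·1+(1)·1 = 6
  [M]: (-1)·-1+(-1)·1+(-2)·0+(2)·-1+(2)·-1+(1)·-1+(1)·-1+(1)·1 = -5
  [T]: (-1)·-1+(-1)·-1+(-2)·0+(2)·1+(2)·1+(1)·0+(1)·1+(1)·1 = 8
⇒ I^7 L^6 M^-5 T^8

{"I": 7, "L": 6, "M": -5, "T": 8}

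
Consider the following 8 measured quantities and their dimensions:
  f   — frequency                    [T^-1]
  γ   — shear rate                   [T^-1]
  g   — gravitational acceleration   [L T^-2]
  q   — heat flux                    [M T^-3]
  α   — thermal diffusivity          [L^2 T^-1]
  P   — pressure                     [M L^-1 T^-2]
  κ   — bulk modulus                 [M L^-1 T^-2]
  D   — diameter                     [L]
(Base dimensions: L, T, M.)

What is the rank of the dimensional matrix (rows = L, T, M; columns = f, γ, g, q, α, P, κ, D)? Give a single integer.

Exponent matrix [L,T,M] × [f,γ,g,q,α,P,κ,D]:
  L: [ 0  0  1  0  2 -1 -1  1]
  T: [-1 -1 -2 -3 -1 -2 -2  0]
  M: [ 0  0  0  1  0  1  1  0]
Echelon form has 3 nonzero rows (pivots: f,g,q)

3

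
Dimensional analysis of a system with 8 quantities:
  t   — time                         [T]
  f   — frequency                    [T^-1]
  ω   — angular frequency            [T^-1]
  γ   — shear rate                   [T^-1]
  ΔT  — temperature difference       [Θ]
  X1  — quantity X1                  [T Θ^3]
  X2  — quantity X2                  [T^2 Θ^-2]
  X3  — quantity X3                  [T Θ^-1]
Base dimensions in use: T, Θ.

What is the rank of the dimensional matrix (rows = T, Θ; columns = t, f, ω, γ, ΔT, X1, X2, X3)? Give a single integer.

Dimensional matrix (T×Θ by t×f×ω×γ×ΔT×X1×X2×X3):
  T: [ 1 -1 -1 -1  0  1  2  1]
  Θ: [ 0  0  0  0  1  3 -2 -1]
RREF → pivots at {t,ΔT} ⇒ r = 2

2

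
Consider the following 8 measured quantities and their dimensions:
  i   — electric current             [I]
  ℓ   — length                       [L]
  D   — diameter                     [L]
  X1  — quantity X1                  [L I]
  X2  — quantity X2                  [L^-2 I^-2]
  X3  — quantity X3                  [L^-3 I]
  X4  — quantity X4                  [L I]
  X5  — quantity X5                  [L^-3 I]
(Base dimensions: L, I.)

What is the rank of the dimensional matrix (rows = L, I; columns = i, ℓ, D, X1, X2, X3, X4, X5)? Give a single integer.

2

Dimensional matrix (L×I by i×ℓ×D×X1×X2×X3×X4×X5):
  L: [ 0  1  1  1 -2 -3  1 -3]
  I: [ 1  0  0  1 -2  1  1  1]
Row reduction gives pivot columns i,ℓ; rank = 2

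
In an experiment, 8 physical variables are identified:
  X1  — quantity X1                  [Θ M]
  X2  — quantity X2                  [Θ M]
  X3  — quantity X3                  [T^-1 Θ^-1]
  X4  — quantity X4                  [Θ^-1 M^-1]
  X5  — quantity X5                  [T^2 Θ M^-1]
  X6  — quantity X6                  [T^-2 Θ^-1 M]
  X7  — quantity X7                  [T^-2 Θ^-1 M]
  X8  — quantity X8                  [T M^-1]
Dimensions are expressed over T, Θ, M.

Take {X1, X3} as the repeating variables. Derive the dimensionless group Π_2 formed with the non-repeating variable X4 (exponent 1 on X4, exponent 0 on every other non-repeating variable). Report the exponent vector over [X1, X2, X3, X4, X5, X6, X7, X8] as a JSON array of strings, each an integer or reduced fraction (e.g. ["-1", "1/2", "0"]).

Write exponents as rows T,Θ,M / cols X1,X2,X3,X4,X5,X6,X7,X8:
  T: [ 0  0 -1  0  2 -2 -2  1]
  Θ: [ 1  1 -1 -1  1 -1 -1  0]
  M: [ 1  1  0 -1 -1  1  1 -1]
Echelon form has 2 nonzero rows (pivots: X1,X3)
Repeat: X1,X3; free: X2,X4,X5,X6,X7,X8
RREF:
  r0: [   1    1    0   -1   -1    1    1   -1]
  r1: [   0    0    1    0   -2    2    2   -1]
  r2: [   0    0    0    0    0    0    0    0]
Fix exponent of X4 at 1, X2 at 0, X5 at 0, X6 at 0, X7 at 0, X8 at 0; solve each RREF row for its pivot's exponent:
  r0: exp(X1) + (-1)·1 = 0 ⇒ exp(X1) = 1
  r1: exp(X3) + (0)·1 = 0 ⇒ exp(X3) = 0
Π_2 = X1 · X4

["1", "0", "0", "1", "0", "0", "0", "0"]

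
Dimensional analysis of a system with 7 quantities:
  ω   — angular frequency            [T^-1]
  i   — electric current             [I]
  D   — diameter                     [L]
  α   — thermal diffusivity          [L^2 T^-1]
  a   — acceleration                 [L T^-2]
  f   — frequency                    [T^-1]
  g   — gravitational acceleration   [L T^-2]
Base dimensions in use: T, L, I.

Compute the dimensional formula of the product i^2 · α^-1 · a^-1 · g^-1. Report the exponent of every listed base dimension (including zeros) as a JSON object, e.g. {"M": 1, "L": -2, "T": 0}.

Write exponents as rows T,L,I / cols ω,i,D,α,a,f,g:
  T: [-1  0  0 -1 -2 -1 -2]
  L: [ 0  0  1  2  1  0  1]
  I: [ 0  1  0  0  0  0  0]
  [T]: (2)·0+(-1)·-1+(-1)·-2+(-1)·-2 = 5
  [L]: (2)·0+(-1)·2+(-1)·1+(-1)·1 = -4
  [I]: (2)·1+(-1)·0+(-1)·0+(-1)·0 = 2
⇒ T^5 L^-4 I^2

{"T": 5, "L": -4, "I": 2}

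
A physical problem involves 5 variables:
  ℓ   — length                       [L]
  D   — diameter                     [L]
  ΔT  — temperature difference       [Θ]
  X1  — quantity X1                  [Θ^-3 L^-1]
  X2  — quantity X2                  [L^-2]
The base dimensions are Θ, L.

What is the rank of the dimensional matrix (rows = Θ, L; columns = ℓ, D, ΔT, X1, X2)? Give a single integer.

2

Exponent matrix [Θ,L] × [ℓ,D,ΔT,X1,X2]:
  Θ: [ 0  0  1 -3  0]
  L: [ 1  1  0 -1 -2]
Row reduction gives pivot columns ℓ,ΔT; rank = 2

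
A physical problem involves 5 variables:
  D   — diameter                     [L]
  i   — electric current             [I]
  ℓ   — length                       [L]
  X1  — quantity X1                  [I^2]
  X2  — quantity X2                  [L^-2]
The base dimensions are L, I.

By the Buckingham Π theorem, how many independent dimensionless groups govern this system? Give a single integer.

3

Dimensional matrix (L×I by D×i×ℓ×X1×X2):
  L: [ 1  0  1  0 -2]
  I: [ 0  1  0  2  0]
Row reduction gives pivot columns D,i; rank = 2
Π count = n − r = 5 − 2 = 3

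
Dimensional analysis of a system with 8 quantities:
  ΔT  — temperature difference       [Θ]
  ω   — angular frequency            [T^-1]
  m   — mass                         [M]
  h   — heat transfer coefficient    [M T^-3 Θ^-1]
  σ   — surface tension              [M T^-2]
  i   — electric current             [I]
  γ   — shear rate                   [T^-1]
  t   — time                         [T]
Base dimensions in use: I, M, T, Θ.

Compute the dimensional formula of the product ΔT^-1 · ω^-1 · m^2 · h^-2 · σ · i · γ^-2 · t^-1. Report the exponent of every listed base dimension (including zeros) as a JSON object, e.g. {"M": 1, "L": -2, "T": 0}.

Write exponents as rows I,M,T,Θ / cols ΔT,ω,m,h,σ,i,γ,t:
  I: [ 0  0  0  0  0  1  0  0]
  M: [ 0  0  1  1  1  0  0  0]
  T: [ 0 -1  0 -3 -2  0 -1  1]
  Θ: [ 1  0  0 -1  0  0  0  0]
  [I]: (-1)·0+(-1)·0+(2)·0+(-2)·0+(1)·0+(1)·1+(-2)·0+(-1)·0 = 1
  [M]: (-1)·0+(-1)·0+(2)·1+(-2)·1+(1)·1+(1)·0+(-2)·0+(-1)·0 = 1
  [T]: (-1)·0+(-1)·-1+(2)·0+(-2)·-3+(1)·-2+(1)·0+(-2)·-1+(-1)·1 = 6
  [Θ]: (-1)·1+(-1)·0+(2)·0+(-2)·-1+(1)·0+(1)·0+(-2)·0+(-1)·0 = 1
⇒ I M T^6 Θ

{"I": 1, "M": 1, "T": 6, "Θ": 1}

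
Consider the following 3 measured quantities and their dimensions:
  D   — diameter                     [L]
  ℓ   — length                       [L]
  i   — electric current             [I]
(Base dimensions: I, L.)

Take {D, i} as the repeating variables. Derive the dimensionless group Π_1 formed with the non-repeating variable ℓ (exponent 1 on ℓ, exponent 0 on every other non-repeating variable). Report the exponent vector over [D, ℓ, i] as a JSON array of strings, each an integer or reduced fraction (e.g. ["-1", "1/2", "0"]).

Dimensional matrix (I×L by D×ℓ×i):
  I: [ 0  0  1]
  L: [ 1  1  0]
Row reduction gives pivot columns D,i; rank = 2
Repeat: D,i; free: ℓ
RREF:
  r0: [   1    1    0]
  r1: [   0    0    1]
Fix exponent of ℓ at 1; solve each RREF row for its pivot's exponent:
  r0: exp(D) + (1)·1 = 0 ⇒ exp(D) = -1
  r1: exp(i) + (0)·1 = 0 ⇒ exp(i) = 0
Π_1 = D^-1 · ℓ

["-1", "1", "0"]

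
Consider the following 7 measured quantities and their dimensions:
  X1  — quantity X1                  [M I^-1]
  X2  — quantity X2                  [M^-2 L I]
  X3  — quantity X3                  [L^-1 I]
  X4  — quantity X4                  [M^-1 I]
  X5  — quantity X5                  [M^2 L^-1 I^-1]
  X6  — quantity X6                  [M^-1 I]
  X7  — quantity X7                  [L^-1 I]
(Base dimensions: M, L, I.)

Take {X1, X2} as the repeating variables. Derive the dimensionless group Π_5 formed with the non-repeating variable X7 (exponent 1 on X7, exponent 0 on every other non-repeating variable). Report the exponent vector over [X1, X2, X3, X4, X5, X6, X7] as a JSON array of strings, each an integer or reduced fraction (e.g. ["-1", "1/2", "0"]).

Write exponents as rows M,L,I / cols X1,X2,X3,X4,X5,X6,X7:
  M: [ 1 -2  0 -1  2 -1  0]
  L: [ 0  1 -1  0 -1  0 -1]
  I: [-1  1  1  1 -1  1  1]
Echelon form has 2 nonzero rows (pivots: X1,X2)
Pivot set = {X1,X2}, free = {X3,X4,X5,X6,X7}
RREF:
  r0: [   1    0   -2   -1    0   -1   -2]
  r1: [   0    1   -1    0   -1    0   -1]
  r2: [   0    0    0    0    0    0    0]
Fix exponent of X7 at 1, X3 at 0, X4 at 0, X5 at 0, X6 at 0; solve each RREF row for its pivot's exponent:
  r0: exp(X1) + (-2)·1 = 0 ⇒ exp(X1) = 2
  r1: exp(X2) + (-1)·1 = 0 ⇒ exp(X2) = 1
Π_5 = X1^2 · X2 · X7

["2", "1", "0", "0", "0", "0", "1"]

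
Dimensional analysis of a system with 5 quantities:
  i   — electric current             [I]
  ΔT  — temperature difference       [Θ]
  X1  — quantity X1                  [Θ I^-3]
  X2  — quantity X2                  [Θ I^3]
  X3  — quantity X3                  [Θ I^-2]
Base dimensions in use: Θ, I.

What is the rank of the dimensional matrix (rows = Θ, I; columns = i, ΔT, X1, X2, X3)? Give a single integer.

2

Dimensional matrix (Θ×I by i×ΔT×X1×X2×X3):
  Θ: [ 0  1  1  1  1]
  I: [ 1  0 -3  3 -2]
Row reduction gives pivot columns i,ΔT; rank = 2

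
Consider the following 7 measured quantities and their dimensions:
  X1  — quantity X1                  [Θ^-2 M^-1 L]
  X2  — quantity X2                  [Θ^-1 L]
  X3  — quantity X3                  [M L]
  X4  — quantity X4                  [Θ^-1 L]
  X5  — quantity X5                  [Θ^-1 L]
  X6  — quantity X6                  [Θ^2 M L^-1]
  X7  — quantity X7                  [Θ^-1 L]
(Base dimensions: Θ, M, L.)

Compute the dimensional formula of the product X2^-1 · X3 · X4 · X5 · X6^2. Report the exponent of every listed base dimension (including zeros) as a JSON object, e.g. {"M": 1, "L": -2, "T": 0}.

{"Θ": 3, "M": 3, "L": 0}

Dimensional matrix (Θ×M×L by X1×X2×X3×X4×X5×X6×X7):
  Θ: [-2 -1  0 -1 -1  2 -1]
  M: [-1  0  1  0  0  1  0]
  L: [ 1  1  1  1  1 -1  1]
  [Θ]: (-1)·-1+(1)·0+(1)·-1+(1)·-1+(2)·2 = 3
  [M]: (-1)·0+(1)·1+(1)·0+(1)·0+(2)·1 = 3
  [L]: (-1)·1+(1)·1+(1)·1+(1)·1+(2)·-1 = 0
⇒ Θ^3 M^3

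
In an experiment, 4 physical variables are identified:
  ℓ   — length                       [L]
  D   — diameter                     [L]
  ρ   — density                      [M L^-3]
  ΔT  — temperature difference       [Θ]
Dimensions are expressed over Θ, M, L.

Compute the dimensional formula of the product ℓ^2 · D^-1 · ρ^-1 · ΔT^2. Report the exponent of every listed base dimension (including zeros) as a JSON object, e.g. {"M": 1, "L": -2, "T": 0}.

{"Θ": 2, "M": -1, "L": 4}

Exponent matrix [Θ,M,L] × [ℓ,D,ρ,ΔT]:
  Θ: [ 0  0  0  1]
  M: [ 0  0  1  0]
  L: [ 1  1 -3  0]
  [Θ]: (2)·0+(-1)·0+(-1)·0+(2)·1 = 2
  [M]: (2)·0+(-1)·0+(-1)·1+(2)·0 = -1
  [L]: (2)·1+(-1)·1+(-1)·-3+(2)·0 = 4
⇒ Θ^2 M^-1 L^4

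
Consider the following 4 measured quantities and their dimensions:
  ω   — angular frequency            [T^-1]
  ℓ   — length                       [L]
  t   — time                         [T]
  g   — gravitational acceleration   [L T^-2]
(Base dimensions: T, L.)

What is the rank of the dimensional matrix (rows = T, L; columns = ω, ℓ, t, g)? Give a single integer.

2

Dimensional matrix (T×L by ω×ℓ×t×g):
  T: [-1  0  1 -2]
  L: [ 0  1  0  1]
RREF → pivots at {ω,ℓ} ⇒ r = 2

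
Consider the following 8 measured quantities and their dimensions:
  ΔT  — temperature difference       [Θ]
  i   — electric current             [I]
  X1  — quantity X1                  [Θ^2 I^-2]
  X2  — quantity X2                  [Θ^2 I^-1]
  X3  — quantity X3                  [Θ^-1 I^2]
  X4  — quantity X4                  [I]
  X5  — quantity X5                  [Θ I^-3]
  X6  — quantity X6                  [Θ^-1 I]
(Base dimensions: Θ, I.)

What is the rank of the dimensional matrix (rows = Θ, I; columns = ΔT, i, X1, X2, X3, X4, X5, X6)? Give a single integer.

Exponent matrix [Θ,I] × [ΔT,i,X1,X2,X3,X4,X5,X6]:
  Θ: [ 1  0  2  2 -1  0  1 -1]
  I: [ 0  1 -2 -1  2  1 -3  1]
Row reduction gives pivot columns ΔT,i; rank = 2

2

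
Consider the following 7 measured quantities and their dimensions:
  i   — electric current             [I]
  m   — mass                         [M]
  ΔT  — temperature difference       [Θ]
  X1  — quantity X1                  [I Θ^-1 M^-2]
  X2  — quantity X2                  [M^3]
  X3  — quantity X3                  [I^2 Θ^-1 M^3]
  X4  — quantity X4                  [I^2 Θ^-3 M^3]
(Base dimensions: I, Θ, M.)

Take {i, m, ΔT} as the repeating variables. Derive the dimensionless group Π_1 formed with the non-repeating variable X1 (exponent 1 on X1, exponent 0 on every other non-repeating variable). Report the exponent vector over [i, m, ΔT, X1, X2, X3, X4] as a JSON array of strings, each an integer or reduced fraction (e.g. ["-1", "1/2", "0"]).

Exponent matrix [I,Θ,M] × [i,m,ΔT,X1,X2,X3,X4]:
  I: [ 1  0  0  1  0  2  2]
  Θ: [ 0  0  1 -1  0 -1 -3]
  M: [ 0  1  0 -2  3  3  3]
RREF → pivots at {i,m,ΔT} ⇒ r = 3
Pivot set = {i,m,ΔT}, free = {X1,X2,X3,X4}
RREF:
  r0: [   1    0    0    1    0    2    2]
  r1: [   0    1    0   -2    3    3    3]
  r2: [   0    0    1   -1    0   -1   -3]
Fix exponent of X1 at 1, X2 at 0, X3 at 0, X4 at 0; solve each RREF row for its pivot's exponent:
  r0: exp(i) + (1)·1 = 0 ⇒ exp(i) = -1
  r1: exp(m) + (-2)·1 = 0 ⇒ exp(m) = 2
  r2: exp(ΔT) + (-1)·1 = 0 ⇒ exp(ΔT) = 1
Π_1 = i^-1 · m^2 · ΔT · X1

["-1", "2", "1", "1", "0", "0", "0"]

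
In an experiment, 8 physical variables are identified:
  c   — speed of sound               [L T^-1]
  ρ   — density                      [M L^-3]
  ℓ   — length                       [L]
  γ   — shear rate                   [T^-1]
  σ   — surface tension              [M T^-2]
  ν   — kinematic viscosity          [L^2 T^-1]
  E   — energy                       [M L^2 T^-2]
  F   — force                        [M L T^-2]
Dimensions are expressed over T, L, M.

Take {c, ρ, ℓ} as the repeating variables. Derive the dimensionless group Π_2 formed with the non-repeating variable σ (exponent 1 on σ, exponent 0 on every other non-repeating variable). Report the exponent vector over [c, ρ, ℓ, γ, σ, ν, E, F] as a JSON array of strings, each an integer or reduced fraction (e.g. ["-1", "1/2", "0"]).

["-2", "-1", "-1", "0", "1", "0", "0", "0"]

Dimensional matrix (T×L×M by c×ρ×ℓ×γ×σ×ν×E×F):
  T: [-1  0  0 -1 -2 -1 -2 -2]
  L: [ 1 -3  1  0  0  2  2  1]
  M: [ 0  1  0  0  1  0  1  1]
Echelon form has 3 nonzero rows (pivots: c,ρ,ℓ)
Repeat: c,ρ,ℓ; free: γ,σ,ν,E,F
RREF:
  r0: [   1    0    0    1    2    1    2    2]
  r1: [   0    1    0    0    1    0    1    1]
  r2: [   0    0    1   -1    1    1    3    2]
Fix exponent of σ at 1, γ at 0, ν at 0, E at 0, F at 0; solve each RREF row for its pivot's exponent:
  r0: exp(c) + (2)·1 = 0 ⇒ exp(c) = -2
  r1: exp(ρ) + (1)·1 = 0 ⇒ exp(ρ) = -1
  r2: exp(ℓ) + (1)·1 = 0 ⇒ exp(ℓ) = -1
Π_2 = c^-2 · ρ^-1 · ℓ^-1 · σ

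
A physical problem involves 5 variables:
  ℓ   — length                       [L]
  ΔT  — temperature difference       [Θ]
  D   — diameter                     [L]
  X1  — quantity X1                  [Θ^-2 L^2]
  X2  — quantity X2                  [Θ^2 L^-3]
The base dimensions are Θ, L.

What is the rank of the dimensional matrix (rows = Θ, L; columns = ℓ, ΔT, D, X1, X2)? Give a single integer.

2

Dimensional matrix (Θ×L by ℓ×ΔT×D×X1×X2):
  Θ: [ 0  1  0 -2  2]
  L: [ 1  0  1  2 -3]
Echelon form has 2 nonzero rows (pivots: ℓ,ΔT)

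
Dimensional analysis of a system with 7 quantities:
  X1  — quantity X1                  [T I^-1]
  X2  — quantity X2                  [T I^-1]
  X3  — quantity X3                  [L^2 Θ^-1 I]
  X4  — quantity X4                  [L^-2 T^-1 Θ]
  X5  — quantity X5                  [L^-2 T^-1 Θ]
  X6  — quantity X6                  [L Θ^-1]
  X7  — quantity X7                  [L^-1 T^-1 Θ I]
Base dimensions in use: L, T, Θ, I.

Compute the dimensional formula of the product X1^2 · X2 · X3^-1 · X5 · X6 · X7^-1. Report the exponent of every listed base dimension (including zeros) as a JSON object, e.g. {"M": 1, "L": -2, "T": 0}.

Exponent matrix [L,T,Θ,I] × [X1,X2,X3,X4,X5,X6,X7]:
  L: [ 0  0  2 -2 -2  1 -1]
  T: [ 1  1  0 -1 -1  0 -1]
  Θ: [ 0  0 -1  1  1 -1  1]
  I: [-1 -1  1  0  0  0  1]
  [L]: (2)·0+(1)·0+(-1)·2+(1)·-2+(1)·1+(-1)·-1 = -2
  [T]: (2)·1+(1)·1+(-1)·0+(1)·-1+(1)·0+(-1)·-1 = 3
  [Θ]: (2)·0+(1)·0+(-1)·-1+(1)·1+(1)·-1+(-1)·1 = 0
  [I]: (2)·-1+(1)·-1+(-1)·1+(1)·0+(1)·0+(-1)·1 = -5
⇒ L^-2 T^3 I^-5

{"L": -2, "T": 3, "Θ": 0, "I": -5}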